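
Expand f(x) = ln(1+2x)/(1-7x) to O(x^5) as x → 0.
2*x + 12*x**2 + 260*x**3/3 + 1808*x**4/3 + O(x**5)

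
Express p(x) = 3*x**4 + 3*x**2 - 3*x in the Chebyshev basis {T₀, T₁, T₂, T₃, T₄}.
(21/8)T₀ + (-3)T₁ + (3)T₂ + (3/8)T₄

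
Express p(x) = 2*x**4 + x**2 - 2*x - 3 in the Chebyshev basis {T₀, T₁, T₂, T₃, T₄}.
(-7/4)T₀ + (-2)T₁ + (3/2)T₂ + (1/4)T₄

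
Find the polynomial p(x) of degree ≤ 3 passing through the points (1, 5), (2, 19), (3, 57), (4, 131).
2*x**3 + 3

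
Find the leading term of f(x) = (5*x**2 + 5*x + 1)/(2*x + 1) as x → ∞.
5*x/2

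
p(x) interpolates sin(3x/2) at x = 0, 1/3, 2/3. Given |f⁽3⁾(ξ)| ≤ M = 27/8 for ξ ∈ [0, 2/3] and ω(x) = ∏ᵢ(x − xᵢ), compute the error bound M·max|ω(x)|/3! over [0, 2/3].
sqrt(3)/216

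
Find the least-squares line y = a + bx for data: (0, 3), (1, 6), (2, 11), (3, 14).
a = 14/5, b = 19/5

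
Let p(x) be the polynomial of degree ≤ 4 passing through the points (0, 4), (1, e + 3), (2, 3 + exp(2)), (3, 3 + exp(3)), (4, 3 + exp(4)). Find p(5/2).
-5*exp(4)/128 - 5*e/32 + 387/128 + 45*exp(2)/64 + 15*exp(3)/32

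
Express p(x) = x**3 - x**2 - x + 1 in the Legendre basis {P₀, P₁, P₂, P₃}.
(2/3)P₀ + (-2/5)P₁ + (-2/3)P₂ + (2/5)P₃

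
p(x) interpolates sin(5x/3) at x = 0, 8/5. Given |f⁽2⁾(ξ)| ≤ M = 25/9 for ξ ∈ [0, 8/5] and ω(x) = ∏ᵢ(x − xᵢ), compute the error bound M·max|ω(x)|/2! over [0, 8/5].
8/9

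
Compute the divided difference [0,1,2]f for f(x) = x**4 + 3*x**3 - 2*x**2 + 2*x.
14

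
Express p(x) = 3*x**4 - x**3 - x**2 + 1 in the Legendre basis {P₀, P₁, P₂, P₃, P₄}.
(19/15)P₀ + (-3/5)P₁ + (22/21)P₂ + (-2/5)P₃ + (24/35)P₄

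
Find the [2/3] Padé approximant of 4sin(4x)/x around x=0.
(16 - 448*x**2/15)/(4*x**2/5 + 1)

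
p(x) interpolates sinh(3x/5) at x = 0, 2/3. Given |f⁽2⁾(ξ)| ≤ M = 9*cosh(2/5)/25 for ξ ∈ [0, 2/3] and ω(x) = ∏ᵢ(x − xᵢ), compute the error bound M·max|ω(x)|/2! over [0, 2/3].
cosh(2/5)/50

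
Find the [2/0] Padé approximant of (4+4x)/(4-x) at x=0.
5*x**2/16 + 5*x/4 + 1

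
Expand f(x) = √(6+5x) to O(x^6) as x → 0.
sqrt(6) + 5*sqrt(6)*x/12 - 25*sqrt(6)*x**2/288 + 125*sqrt(6)*x**3/3456 - 3125*sqrt(6)*x**4/165888 + 21875*sqrt(6)*x**5/1990656 + O(x**6)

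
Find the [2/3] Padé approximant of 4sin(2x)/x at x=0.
(8 - 56*x**2/15)/(x**2/5 + 1)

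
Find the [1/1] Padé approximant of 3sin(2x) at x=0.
6*x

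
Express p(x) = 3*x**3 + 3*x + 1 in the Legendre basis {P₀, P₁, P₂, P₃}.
P₀ + (24/5)P₁ + (6/5)P₃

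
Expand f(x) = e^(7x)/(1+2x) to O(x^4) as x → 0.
1 + 5*x + 29*x**2/2 + 169*x**3/6 + O(x**4)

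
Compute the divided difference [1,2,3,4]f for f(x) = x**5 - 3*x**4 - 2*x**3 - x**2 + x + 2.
33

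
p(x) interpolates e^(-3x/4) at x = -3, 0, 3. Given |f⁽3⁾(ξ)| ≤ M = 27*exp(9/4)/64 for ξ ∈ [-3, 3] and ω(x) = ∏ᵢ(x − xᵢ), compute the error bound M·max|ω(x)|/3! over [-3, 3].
27*sqrt(3)*exp(9/4)/64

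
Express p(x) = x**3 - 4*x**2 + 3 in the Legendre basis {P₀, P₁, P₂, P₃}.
(5/3)P₀ + (3/5)P₁ + (-8/3)P₂ + (2/5)P₃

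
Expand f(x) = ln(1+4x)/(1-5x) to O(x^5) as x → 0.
4*x + 12*x**2 + 244*x**3/3 + 1028*x**4/3 + O(x**5)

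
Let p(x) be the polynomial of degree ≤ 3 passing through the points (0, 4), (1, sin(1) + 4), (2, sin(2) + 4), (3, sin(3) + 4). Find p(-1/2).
-35*sin(1)/16 - 5*sin(3)/16 + 21*sin(2)/16 + 4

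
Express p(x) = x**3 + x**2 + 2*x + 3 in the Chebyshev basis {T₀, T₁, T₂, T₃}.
(7/2)T₀ + (11/4)T₁ + (1/2)T₂ + (1/4)T₃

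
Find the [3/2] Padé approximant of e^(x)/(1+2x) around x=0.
(353*x**3/7860 + 669*x**2/2620 + 99*x/131 + 1)/(-1281*x**2/2620 + 230*x/131 + 1)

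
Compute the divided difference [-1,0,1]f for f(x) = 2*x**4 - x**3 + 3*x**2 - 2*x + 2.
5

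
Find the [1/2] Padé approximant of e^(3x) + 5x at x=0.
(127*x/17 + 1)/(-9*x**2/34 - 9*x/17 + 1)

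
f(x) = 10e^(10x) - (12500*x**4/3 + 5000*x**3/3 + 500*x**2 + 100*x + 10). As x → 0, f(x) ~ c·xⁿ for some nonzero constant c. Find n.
5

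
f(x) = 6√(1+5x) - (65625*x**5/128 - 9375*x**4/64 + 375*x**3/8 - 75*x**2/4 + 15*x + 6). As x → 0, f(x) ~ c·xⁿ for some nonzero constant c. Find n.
6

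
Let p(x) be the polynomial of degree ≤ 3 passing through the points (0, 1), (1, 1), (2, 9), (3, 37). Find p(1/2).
3/4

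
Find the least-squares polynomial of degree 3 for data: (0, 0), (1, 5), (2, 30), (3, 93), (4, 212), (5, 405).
x + x² + (3)x³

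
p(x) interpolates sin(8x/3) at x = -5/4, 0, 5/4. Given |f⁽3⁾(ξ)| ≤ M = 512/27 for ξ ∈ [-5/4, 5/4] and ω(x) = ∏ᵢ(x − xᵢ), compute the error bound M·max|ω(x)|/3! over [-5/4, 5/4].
1000*sqrt(3)/729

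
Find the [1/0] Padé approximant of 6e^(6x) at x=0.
36*x + 6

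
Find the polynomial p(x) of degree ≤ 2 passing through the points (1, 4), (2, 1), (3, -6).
-2*x**2 + 3*x + 3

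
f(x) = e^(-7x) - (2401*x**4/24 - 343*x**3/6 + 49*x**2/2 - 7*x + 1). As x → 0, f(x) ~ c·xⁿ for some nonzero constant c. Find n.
5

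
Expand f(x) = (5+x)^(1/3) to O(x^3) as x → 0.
5**(1/3) + 5**(1/3)*x/15 - 5**(1/3)*x**2/225 + O(x**3)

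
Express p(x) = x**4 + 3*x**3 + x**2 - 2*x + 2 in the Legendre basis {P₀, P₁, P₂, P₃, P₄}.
(38/15)P₀ + (-1/5)P₁ + (26/21)P₂ + (6/5)P₃ + (8/35)P₄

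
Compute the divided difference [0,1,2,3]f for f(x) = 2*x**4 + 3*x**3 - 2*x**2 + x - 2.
15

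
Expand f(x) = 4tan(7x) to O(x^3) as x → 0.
28*x + O(x**3)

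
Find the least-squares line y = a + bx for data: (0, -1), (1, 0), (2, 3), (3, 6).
a = -8/5, b = 12/5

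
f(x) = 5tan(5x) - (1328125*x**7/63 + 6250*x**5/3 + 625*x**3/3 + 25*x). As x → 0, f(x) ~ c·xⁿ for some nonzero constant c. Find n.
9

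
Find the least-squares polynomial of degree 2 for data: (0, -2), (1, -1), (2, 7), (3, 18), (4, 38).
-68/35 + (-127/70)x + (41/14)x²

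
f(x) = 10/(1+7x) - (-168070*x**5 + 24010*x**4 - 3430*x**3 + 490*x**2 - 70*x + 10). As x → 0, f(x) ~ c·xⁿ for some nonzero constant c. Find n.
6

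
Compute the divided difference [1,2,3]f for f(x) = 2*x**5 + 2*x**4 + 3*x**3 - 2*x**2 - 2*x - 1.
246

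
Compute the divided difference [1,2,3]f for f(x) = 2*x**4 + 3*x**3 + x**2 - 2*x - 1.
69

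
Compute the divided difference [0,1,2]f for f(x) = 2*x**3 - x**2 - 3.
5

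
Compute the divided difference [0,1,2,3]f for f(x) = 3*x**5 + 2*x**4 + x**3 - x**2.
88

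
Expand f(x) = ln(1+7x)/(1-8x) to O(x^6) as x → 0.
7*x + 63*x**2/2 + 1099*x**3/3 + 27965*x**4/12 + 330071*x**5/15 + O(x**6)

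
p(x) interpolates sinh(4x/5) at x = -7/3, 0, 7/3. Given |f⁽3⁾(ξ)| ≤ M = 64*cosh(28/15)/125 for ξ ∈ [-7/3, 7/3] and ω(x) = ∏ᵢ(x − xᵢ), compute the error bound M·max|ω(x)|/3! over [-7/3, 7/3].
21952*sqrt(3)*cosh(28/15)/91125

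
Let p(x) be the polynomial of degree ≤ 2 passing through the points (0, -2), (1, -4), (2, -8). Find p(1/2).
-11/4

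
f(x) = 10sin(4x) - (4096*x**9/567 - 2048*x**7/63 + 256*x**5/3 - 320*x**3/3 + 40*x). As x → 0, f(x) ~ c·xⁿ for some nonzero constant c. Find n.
11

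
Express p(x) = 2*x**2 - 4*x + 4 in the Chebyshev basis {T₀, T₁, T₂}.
(5)T₀ + (-4)T₁ + T₂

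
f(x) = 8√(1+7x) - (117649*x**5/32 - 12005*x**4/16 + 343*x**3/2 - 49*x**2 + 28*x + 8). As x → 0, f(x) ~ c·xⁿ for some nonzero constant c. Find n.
6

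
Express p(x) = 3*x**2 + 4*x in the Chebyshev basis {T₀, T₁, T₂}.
(3/2)T₀ + (4)T₁ + (3/2)T₂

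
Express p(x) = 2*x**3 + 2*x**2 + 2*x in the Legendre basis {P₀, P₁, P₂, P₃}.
(2/3)P₀ + (16/5)P₁ + (4/3)P₂ + (4/5)P₃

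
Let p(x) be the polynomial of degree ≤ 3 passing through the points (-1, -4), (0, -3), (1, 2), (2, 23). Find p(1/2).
-7/4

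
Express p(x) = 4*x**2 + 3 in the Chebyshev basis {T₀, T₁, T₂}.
(5)T₀ + (2)T₂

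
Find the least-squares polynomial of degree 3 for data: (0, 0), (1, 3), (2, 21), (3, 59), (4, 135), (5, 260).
-37/126 + (2101/756)x + (-131/252)x² + (56/27)x³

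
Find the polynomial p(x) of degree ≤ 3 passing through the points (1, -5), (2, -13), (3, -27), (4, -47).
-3*x**2 + x - 3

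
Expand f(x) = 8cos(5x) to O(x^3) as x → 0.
8 - 100*x**2 + O(x**3)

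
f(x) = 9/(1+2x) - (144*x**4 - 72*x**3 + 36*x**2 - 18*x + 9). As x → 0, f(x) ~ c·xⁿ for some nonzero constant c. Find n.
5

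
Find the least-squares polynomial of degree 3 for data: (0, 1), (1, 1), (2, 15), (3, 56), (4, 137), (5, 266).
73/63 + (-1633/378)x + (451/252)x² + (209/108)x³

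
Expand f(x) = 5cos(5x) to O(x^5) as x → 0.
5 - 125*x**2/2 + 3125*x**4/24 + O(x**5)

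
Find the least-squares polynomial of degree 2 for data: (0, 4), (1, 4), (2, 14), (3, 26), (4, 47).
129/35 + (-62/35)x + (22/7)x²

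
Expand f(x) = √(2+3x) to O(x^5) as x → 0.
sqrt(2) + 3*sqrt(2)*x/4 - 9*sqrt(2)*x**2/32 + 27*sqrt(2)*x**3/128 - 405*sqrt(2)*x**4/2048 + O(x**5)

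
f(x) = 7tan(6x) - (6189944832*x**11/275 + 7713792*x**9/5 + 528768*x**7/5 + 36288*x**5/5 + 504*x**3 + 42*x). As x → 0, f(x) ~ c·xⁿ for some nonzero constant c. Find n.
13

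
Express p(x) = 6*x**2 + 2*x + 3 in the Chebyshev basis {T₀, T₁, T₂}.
(6)T₀ + (2)T₁ + (3)T₂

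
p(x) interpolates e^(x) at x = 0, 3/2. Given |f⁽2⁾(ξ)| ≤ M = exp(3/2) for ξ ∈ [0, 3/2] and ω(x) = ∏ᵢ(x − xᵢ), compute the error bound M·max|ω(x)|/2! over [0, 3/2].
9*exp(3/2)/32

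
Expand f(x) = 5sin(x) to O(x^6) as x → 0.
5*x - 5*x**3/6 + x**5/24 + O(x**6)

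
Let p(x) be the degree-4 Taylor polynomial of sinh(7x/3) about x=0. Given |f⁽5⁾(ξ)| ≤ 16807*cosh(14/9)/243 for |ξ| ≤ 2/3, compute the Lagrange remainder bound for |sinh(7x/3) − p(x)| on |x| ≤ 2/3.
67228*cosh(14/9)/885735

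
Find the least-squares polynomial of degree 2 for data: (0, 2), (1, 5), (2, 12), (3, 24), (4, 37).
62/35 + (123/70)x + (25/14)x²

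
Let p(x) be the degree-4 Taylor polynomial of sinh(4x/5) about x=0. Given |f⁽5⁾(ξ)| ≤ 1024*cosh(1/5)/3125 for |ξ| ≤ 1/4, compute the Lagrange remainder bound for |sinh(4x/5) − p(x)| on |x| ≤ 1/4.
cosh(1/5)/375000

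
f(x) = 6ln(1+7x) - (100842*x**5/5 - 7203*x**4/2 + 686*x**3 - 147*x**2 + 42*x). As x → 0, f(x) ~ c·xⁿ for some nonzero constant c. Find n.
6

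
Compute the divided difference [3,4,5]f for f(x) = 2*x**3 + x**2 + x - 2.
25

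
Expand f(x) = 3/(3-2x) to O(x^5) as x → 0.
1 + 2*x/3 + 4*x**2/9 + 8*x**3/27 + 16*x**4/81 + O(x**5)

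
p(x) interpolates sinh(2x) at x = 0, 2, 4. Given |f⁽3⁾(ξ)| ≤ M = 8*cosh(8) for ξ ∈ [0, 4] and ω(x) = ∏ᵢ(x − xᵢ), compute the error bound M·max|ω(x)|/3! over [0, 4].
64*sqrt(3)*cosh(8)/27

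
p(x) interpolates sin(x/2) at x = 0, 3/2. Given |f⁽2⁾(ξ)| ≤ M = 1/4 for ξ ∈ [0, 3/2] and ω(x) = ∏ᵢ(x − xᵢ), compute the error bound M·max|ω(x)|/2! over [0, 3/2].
9/128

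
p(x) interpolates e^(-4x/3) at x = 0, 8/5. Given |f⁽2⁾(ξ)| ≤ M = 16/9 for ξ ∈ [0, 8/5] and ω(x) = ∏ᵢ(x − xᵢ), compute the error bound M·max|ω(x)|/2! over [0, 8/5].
128/225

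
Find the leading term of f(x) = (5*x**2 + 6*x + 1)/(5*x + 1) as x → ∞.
x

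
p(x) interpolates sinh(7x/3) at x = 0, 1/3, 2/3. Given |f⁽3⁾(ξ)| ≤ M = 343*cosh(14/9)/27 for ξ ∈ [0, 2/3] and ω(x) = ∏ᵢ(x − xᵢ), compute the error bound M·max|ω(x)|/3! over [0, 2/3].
343*sqrt(3)*cosh(14/9)/19683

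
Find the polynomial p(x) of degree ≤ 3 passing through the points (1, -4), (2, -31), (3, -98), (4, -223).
-3*x**3 - 2*x**2 + 1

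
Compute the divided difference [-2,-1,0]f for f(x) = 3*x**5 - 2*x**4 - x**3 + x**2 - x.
-55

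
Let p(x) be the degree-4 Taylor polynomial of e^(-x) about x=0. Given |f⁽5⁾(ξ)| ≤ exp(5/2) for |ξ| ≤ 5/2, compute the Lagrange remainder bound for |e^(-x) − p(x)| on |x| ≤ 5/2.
625*exp(5/2)/768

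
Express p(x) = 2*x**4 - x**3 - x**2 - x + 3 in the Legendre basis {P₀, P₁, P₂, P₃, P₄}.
(46/15)P₀ + (-8/5)P₁ + (10/21)P₂ + (-2/5)P₃ + (16/35)P₄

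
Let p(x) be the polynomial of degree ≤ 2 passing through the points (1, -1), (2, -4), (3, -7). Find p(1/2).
1/2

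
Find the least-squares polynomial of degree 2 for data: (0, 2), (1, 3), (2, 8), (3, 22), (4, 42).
81/35 + (-247/70)x + (47/14)x²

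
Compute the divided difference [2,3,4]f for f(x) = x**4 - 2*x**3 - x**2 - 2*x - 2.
36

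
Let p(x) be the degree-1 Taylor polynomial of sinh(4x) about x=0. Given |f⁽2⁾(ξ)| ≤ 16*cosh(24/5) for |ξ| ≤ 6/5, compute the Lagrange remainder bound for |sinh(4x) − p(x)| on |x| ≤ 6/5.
288*cosh(24/5)/25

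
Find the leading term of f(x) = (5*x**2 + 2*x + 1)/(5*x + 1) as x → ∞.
x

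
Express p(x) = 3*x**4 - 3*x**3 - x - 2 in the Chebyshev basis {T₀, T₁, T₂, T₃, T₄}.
(-7/8)T₀ + (-13/4)T₁ + (3/2)T₂ + (-3/4)T₃ + (3/8)T₄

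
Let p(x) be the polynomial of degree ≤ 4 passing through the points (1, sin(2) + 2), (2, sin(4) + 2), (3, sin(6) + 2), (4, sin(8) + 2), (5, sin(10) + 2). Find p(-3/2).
-1365*sin(8)/32 + 5005*sin(6)/64 + 1155*sin(10)/128 + 2 + 3003*sin(2)/128 - 2145*sin(4)/32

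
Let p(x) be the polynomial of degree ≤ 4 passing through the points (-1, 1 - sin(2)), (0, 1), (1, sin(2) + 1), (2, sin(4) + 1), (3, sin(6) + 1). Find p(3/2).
15*sin(4)/32 - 5*sin(6)/128 + 87*sin(2)/128 + 1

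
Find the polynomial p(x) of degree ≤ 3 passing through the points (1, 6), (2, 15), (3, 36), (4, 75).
x**3 + 2*x + 3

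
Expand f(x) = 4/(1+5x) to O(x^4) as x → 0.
4 - 20*x + 100*x**2 - 500*x**3 + O(x**4)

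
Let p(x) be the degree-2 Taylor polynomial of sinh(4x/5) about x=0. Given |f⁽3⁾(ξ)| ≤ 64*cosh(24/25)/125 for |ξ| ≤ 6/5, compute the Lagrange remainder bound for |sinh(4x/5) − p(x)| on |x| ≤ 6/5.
2304*cosh(24/25)/15625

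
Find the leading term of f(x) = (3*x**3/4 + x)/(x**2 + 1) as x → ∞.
3*x/4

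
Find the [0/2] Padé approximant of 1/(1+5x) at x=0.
1/(5*x + 1)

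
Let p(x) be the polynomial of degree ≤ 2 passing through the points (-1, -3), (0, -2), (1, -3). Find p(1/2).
-9/4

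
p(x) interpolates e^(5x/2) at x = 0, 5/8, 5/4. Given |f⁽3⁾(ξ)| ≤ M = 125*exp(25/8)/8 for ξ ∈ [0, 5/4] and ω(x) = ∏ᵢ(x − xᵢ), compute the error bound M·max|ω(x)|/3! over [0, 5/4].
15625*sqrt(3)*exp(25/8)/110592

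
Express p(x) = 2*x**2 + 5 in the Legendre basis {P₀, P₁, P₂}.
(17/3)P₀ + (4/3)P₂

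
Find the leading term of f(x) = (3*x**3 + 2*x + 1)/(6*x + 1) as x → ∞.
x**2/2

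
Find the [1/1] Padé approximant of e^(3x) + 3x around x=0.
(21*x/4 + 1)/(1 - 3*x/4)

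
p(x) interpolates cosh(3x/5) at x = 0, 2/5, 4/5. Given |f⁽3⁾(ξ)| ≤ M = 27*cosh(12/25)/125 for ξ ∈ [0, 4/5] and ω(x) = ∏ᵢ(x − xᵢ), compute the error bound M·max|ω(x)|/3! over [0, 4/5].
8*sqrt(3)*cosh(12/25)/15625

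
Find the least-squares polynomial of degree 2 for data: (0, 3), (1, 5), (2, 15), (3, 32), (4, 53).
92/35 + (-11/70)x + (45/14)x²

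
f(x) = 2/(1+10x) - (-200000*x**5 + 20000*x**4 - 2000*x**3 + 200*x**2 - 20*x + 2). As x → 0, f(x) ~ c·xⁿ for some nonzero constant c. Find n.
6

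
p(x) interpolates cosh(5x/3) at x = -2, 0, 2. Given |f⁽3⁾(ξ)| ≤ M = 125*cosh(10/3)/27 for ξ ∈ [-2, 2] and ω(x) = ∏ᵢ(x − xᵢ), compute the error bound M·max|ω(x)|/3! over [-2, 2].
1000*sqrt(3)*cosh(10/3)/729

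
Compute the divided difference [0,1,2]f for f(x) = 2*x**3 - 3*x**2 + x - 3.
3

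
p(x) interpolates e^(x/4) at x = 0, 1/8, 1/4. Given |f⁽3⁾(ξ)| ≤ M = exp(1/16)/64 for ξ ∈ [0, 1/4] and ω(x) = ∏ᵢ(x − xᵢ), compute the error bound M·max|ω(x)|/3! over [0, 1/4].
sqrt(3)*exp(1/16)/884736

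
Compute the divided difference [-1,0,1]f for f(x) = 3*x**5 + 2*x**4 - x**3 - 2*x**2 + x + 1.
0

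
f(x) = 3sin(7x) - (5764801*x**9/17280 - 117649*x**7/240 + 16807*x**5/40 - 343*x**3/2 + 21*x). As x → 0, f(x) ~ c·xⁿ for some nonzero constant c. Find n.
11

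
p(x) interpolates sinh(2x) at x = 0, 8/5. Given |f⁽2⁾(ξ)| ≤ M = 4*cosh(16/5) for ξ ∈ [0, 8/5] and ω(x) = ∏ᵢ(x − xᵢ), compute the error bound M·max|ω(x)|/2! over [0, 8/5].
32*cosh(16/5)/25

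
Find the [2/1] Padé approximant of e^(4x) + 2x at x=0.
(14*x/3 + 1)/(1 - 4*x/3)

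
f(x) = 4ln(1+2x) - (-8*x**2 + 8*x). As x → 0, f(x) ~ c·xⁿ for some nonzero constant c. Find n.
3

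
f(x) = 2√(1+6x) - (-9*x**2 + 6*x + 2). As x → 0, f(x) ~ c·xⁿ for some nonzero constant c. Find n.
3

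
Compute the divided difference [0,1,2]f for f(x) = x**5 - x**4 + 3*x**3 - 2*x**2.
15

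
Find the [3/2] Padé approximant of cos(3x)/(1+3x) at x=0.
(63*x**3/4 - 21*x**2/4 - 3*x + 1)/(1 - 39*x**2/4)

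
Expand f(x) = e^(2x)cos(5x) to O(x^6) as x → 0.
1 + 2*x - 21*x**2/2 - 71*x**3/3 + 41*x**4/24 + 2141*x**5/60 + O(x**6)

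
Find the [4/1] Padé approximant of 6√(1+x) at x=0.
(9*x**4/320 - 3*x**3/20 + 27*x**2/20 + 36*x/5 + 6)/(7*x/10 + 1)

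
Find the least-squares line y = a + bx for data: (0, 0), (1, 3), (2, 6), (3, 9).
a = 0, b = 3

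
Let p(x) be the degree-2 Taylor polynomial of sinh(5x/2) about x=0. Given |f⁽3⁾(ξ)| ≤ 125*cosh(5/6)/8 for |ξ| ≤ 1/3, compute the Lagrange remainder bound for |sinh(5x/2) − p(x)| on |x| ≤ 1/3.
125*cosh(5/6)/1296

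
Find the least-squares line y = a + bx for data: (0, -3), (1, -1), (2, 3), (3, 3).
a = -14/5, b = 11/5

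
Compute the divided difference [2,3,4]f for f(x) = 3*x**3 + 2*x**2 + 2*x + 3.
29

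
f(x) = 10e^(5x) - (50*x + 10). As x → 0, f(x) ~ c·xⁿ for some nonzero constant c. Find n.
2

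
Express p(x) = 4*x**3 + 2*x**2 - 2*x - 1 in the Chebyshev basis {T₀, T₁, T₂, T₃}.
T₁ + T₂ + T₃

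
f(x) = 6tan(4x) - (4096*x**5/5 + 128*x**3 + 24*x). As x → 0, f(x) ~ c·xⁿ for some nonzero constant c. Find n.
7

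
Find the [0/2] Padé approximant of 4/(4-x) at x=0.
1/(1 - x/4)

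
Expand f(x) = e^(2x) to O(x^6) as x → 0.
1 + 2*x + 2*x**2 + 4*x**3/3 + 2*x**4/3 + 4*x**5/15 + O(x**6)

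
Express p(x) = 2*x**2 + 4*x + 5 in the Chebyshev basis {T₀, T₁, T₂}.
(6)T₀ + (4)T₁ + T₂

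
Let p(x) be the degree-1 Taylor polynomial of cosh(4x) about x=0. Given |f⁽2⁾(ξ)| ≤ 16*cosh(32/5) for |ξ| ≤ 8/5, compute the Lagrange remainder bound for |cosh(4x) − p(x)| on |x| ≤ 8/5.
512*cosh(32/5)/25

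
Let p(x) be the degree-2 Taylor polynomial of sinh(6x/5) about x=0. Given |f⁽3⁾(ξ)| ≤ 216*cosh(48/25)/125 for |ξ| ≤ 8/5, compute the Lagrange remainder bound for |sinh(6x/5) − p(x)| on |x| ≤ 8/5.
18432*cosh(48/25)/15625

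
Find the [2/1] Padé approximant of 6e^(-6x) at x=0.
(36*x**2 - 24*x + 6)/(2*x + 1)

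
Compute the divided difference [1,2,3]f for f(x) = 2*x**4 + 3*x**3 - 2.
68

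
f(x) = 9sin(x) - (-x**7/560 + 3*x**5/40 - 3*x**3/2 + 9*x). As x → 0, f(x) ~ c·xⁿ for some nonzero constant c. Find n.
9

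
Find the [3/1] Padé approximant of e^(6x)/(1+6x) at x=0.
(99*x**3/2 + 18*x**2 + 27*x/4 + 1)/(27*x/4 + 1)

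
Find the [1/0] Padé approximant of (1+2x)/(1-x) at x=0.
3*x + 1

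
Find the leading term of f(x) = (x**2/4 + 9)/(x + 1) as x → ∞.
x/4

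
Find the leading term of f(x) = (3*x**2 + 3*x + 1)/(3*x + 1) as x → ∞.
x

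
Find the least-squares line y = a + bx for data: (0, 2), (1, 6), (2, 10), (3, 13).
a = 11/5, b = 37/10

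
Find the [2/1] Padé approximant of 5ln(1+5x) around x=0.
25*x*(5*x + 6)/(6*(10*x/3 + 1))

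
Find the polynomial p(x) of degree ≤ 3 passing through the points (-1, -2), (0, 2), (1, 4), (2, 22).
3*x**3 - x**2 + 2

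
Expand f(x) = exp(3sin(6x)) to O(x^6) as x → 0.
1 + 18*x + 162*x**2 + 864*x**3 + 2430*x**4 - 7776*x**5/5 + O(x**6)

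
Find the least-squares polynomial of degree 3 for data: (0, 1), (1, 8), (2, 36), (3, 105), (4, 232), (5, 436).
19/18 + (1511/756)x + (211/126)x² + (331/108)x³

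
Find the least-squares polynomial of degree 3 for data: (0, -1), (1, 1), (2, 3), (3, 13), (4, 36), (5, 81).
-127/126 + (3145/756)x + (-421/126)x² + (125/108)x³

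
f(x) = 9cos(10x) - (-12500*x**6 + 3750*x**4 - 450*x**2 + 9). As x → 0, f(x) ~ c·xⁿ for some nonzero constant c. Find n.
8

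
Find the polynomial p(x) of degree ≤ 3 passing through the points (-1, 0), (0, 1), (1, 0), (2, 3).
x**3 - x**2 - x + 1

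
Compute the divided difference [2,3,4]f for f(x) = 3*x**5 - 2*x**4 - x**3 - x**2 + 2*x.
735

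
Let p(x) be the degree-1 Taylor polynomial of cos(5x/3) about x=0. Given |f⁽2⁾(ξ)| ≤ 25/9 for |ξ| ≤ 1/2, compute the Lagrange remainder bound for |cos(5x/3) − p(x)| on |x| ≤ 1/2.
25/72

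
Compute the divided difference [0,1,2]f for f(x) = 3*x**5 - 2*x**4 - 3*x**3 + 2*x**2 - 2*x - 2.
24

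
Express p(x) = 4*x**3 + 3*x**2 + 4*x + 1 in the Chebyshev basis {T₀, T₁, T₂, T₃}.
(5/2)T₀ + (7)T₁ + (3/2)T₂ + T₃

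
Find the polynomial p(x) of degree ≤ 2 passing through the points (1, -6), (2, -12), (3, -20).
-x**2 - 3*x - 2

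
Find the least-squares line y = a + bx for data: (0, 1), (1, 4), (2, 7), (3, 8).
a = 7/5, b = 12/5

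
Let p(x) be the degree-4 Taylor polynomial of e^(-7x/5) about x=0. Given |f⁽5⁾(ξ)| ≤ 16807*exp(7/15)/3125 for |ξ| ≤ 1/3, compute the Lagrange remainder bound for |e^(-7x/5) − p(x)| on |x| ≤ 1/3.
16807*exp(7/15)/91125000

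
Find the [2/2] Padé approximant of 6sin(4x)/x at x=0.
(24 - 224*x**2/5)/(4*x**2/5 + 1)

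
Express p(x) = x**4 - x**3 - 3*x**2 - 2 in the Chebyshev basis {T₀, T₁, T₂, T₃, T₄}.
(-25/8)T₀ + (-3/4)T₁ - T₂ + (-1/4)T₃ + (1/8)T₄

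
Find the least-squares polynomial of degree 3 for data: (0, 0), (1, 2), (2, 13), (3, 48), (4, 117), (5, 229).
29/126 + (-95/108)x + (19/252)x² + (50/27)x³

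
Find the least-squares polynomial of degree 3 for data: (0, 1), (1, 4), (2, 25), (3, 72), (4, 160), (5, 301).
103/126 + (-43/756)x + (461/252)x² + (55/27)x³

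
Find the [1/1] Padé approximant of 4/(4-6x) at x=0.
1/(1 - 3*x/2)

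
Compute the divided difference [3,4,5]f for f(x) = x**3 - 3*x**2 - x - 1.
9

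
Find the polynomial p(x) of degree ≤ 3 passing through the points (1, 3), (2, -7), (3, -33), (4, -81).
-x**3 - 2*x**2 + 3*x + 3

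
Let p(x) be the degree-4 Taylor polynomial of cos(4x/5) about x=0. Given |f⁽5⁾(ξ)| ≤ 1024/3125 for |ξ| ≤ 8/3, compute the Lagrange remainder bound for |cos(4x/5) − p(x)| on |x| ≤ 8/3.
4194304/11390625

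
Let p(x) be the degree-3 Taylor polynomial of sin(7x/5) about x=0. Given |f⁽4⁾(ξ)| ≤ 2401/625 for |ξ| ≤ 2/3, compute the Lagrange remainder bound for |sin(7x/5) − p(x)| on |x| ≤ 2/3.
4802/151875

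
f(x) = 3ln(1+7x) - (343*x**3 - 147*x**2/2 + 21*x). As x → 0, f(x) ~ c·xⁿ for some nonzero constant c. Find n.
4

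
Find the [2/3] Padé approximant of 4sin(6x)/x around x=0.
(24 - 504*x**2/5)/(9*x**2/5 + 1)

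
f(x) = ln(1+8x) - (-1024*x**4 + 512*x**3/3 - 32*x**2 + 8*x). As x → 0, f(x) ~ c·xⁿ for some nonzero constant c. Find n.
5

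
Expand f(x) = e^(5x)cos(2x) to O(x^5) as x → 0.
1 + 5*x + 21*x**2/2 + 65*x**3/6 + 41*x**4/24 + O(x**5)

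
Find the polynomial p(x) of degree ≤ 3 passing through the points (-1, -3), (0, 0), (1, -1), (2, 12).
3*x**3 - 2*x**2 - 2*x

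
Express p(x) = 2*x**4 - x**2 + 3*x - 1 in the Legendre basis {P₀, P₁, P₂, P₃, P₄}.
(-14/15)P₀ + (3)P₁ + (10/21)P₂ + (16/35)P₄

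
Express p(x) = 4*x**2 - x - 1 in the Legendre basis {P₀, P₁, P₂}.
(1/3)P₀ - P₁ + (8/3)P₂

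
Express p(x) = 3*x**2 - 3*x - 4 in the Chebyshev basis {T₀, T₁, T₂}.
(-5/2)T₀ + (-3)T₁ + (3/2)T₂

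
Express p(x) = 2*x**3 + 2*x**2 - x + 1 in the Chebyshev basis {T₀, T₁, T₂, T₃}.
(2)T₀ + (1/2)T₁ + T₂ + (1/2)T₃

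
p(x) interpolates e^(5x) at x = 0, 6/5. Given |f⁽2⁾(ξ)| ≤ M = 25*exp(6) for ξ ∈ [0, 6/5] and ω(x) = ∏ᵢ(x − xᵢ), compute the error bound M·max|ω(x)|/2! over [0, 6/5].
9*exp(6)/2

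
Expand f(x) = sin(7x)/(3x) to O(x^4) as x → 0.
7/3 - 343*x**2/18 + O(x**4)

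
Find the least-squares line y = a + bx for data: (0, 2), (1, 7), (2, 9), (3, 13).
a = 5/2, b = 7/2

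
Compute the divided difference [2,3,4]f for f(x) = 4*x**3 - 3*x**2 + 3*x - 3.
33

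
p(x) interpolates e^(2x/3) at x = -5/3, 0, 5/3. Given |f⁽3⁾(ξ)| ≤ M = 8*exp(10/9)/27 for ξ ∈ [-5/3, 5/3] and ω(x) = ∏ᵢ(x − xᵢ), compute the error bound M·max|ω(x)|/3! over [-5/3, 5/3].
1000*sqrt(3)*exp(10/9)/19683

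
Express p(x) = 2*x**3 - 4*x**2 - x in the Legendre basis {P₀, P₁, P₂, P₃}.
(-4/3)P₀ + (1/5)P₁ + (-8/3)P₂ + (4/5)P₃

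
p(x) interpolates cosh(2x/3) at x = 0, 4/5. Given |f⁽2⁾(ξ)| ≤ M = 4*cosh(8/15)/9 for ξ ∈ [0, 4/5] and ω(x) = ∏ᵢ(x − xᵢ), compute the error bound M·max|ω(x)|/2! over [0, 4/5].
8*cosh(8/15)/225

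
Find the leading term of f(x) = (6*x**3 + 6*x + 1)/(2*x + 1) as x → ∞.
3*x**2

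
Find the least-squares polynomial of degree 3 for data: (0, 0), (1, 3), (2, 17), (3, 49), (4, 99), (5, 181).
-1/6 + (7/36)x + (7/3)x² + (35/36)x³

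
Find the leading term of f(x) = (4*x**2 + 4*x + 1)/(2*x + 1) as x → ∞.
2*x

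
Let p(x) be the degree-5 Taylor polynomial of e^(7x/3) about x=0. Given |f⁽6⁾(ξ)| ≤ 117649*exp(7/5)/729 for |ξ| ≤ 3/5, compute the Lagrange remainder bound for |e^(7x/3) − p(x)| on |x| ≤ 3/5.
117649*exp(7/5)/11250000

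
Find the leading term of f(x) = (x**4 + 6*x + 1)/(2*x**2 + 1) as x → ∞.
x**2/2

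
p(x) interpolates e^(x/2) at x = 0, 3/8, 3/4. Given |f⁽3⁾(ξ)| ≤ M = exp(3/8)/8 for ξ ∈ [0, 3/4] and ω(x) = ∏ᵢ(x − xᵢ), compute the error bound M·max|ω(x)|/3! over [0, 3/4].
sqrt(3)*exp(3/8)/4096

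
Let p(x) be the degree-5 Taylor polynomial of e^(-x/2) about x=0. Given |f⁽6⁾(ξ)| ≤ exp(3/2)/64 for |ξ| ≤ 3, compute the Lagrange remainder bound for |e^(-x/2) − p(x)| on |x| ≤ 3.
81*exp(3/2)/5120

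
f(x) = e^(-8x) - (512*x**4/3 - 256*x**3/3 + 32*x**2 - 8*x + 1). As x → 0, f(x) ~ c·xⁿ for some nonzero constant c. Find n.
5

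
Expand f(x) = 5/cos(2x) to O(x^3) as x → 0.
5 + 10*x**2 + O(x**3)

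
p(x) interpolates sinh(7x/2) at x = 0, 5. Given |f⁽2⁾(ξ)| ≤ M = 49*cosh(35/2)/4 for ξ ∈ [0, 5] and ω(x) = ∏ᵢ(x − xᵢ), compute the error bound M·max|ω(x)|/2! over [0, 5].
1225*cosh(35/2)/32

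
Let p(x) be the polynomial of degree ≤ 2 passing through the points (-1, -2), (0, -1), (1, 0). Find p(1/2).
-1/2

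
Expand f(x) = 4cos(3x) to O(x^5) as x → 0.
4 - 18*x**2 + 27*x**4/2 + O(x**5)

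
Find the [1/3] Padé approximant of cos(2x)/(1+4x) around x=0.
(1 - 5*x/12)/(43*x**3/6 + x**2/3 + 43*x/12 + 1)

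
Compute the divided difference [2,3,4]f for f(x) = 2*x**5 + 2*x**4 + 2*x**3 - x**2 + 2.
697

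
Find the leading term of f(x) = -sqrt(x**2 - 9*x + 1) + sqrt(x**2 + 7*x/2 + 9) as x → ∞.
25/4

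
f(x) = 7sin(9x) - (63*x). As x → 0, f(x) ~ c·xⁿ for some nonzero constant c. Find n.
3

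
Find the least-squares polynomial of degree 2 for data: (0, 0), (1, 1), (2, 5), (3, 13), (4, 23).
-2/35 + (-17/35)x + (11/7)x²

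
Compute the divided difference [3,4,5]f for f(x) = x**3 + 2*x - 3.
12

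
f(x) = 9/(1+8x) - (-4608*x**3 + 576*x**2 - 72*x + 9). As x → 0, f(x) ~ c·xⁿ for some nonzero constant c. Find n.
4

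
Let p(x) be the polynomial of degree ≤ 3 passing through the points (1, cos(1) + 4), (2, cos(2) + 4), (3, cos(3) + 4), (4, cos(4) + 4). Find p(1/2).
21*cos(3)/16 - 5*cos(4)/16 - 35*cos(2)/16 + 35*cos(1)/16 + 4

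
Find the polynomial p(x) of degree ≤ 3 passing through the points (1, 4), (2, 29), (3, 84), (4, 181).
2*x**3 + 3*x**2 + 2*x - 3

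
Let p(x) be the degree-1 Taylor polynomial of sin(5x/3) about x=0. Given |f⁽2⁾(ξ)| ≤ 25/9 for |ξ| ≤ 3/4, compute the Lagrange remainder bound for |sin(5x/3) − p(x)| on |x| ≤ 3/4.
25/32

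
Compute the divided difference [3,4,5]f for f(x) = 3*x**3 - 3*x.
36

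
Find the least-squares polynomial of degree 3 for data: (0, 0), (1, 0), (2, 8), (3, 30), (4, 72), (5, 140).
(-2)x + x² + x³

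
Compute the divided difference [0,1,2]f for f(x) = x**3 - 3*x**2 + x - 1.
0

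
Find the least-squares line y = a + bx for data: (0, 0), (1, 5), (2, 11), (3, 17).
a = -3/10, b = 57/10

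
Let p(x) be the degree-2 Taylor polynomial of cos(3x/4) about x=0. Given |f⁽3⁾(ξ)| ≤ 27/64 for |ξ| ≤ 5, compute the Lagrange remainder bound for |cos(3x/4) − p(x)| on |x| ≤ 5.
1125/128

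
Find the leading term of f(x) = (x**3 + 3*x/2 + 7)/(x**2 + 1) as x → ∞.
x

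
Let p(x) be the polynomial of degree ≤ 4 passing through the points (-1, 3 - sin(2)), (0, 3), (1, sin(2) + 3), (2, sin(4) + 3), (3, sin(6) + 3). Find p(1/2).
3*sin(6)/128 - 5*sin(4)/32 + 95*sin(2)/128 + 3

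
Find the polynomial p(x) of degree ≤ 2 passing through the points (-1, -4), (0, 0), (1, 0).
-2*x**2 + 2*x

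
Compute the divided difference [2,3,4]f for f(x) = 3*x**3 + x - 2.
27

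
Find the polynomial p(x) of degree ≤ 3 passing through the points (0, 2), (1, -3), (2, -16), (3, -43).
-x**3 - x**2 - 3*x + 2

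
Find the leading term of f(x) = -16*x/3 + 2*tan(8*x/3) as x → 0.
1024*x**3/81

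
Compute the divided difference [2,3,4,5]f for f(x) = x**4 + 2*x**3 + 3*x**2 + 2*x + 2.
16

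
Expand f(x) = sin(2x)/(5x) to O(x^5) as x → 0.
2/5 - 4*x**2/15 + 4*x**4/75 + O(x**5)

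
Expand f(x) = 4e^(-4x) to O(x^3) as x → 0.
4 - 16*x + 32*x**2 + O(x**3)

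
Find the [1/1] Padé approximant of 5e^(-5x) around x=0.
(5 - 25*x/2)/(5*x/2 + 1)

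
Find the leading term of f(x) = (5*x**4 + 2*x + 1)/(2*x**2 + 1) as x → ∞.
5*x**2/2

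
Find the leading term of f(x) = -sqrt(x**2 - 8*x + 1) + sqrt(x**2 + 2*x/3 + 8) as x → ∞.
13/3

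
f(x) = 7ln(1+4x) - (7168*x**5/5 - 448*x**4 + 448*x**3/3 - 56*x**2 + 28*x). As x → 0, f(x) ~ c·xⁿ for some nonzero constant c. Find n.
6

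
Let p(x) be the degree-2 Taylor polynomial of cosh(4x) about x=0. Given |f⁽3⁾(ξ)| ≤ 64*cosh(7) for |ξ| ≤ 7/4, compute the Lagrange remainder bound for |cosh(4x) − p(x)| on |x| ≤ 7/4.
343*cosh(7)/6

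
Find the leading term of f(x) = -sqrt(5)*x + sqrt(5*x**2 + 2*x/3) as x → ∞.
sqrt(5)/15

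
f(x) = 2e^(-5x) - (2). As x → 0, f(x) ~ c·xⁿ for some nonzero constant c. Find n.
1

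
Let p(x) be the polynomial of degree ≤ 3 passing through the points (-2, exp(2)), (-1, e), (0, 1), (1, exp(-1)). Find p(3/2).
(e*(-5*exp(2) - 35 + 21*e) + 35)*exp(-1)/16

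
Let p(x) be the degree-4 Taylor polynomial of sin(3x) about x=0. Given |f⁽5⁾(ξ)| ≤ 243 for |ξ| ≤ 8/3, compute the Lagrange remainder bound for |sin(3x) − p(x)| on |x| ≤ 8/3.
4096/15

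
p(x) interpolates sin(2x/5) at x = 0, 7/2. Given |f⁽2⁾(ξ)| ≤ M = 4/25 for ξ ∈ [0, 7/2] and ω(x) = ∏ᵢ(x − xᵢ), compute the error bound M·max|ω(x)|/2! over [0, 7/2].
49/200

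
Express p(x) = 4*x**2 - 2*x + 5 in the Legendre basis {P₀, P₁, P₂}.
(19/3)P₀ + (-2)P₁ + (8/3)P₂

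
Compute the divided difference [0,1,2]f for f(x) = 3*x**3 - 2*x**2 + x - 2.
7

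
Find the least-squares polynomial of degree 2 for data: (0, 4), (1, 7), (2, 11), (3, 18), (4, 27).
29/7 + (99/70)x + (15/14)x²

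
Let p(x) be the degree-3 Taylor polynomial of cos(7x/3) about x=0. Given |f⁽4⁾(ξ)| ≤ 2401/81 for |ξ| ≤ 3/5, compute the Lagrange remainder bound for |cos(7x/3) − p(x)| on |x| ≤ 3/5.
2401/15000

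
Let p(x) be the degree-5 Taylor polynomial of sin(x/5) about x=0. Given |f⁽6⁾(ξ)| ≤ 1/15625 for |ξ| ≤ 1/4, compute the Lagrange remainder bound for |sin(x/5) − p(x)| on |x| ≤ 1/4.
1/46080000000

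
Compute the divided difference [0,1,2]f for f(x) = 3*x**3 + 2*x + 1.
9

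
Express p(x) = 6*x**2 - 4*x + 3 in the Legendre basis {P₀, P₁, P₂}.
(5)P₀ + (-4)P₁ + (4)P₂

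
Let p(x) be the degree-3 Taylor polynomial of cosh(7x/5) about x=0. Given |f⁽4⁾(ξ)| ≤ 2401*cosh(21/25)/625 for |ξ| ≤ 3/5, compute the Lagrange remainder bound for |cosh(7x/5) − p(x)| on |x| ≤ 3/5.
64827*cosh(21/25)/3125000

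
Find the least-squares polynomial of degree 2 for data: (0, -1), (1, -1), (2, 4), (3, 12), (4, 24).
-8/7 + (-99/70)x + (27/14)x²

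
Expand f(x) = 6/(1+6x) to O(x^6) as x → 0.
6 - 36*x + 216*x**2 - 1296*x**3 + 7776*x**4 - 46656*x**5 + O(x**6)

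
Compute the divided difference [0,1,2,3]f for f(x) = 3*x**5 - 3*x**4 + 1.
57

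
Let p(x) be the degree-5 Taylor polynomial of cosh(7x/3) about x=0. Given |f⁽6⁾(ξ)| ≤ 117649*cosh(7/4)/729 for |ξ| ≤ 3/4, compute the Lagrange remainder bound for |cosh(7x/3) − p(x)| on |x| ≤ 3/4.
117649*cosh(7/4)/2949120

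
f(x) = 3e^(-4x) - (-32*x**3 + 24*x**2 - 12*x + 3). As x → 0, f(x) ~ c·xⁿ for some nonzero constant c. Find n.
4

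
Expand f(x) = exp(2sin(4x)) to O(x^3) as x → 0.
1 + 8*x + 32*x**2 + O(x**3)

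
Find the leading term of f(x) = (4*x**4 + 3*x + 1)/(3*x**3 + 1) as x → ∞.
4*x/3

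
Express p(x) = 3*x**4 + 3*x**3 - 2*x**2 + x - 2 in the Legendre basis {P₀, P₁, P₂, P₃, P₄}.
(-31/15)P₀ + (14/5)P₁ + (8/21)P₂ + (6/5)P₃ + (24/35)P₄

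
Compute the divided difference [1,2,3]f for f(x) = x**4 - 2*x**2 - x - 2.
23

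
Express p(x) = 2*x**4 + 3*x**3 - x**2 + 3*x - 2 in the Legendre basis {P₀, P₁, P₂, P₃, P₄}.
(-29/15)P₀ + (24/5)P₁ + (10/21)P₂ + (6/5)P₃ + (16/35)P₄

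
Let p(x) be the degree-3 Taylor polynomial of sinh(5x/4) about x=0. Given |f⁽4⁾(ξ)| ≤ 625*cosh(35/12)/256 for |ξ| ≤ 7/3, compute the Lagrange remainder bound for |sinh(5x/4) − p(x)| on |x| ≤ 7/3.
1500625*cosh(35/12)/497664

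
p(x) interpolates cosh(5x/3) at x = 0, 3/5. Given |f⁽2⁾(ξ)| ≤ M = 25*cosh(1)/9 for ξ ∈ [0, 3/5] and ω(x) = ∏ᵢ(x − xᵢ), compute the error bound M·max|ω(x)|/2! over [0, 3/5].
cosh(1)/8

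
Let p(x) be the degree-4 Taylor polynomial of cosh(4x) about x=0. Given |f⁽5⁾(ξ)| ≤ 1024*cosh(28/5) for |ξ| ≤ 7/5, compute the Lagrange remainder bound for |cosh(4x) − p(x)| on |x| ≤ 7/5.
2151296*cosh(28/5)/46875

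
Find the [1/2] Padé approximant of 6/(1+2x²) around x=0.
6/(2*x**2 + 1)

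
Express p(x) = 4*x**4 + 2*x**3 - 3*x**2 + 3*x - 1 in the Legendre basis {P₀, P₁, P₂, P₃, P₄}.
(-6/5)P₀ + (21/5)P₁ + (2/7)P₂ + (4/5)P₃ + (32/35)P₄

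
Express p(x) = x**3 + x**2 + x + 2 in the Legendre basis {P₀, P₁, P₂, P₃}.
(7/3)P₀ + (8/5)P₁ + (2/3)P₂ + (2/5)P₃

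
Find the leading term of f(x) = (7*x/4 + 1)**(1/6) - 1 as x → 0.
7*x/24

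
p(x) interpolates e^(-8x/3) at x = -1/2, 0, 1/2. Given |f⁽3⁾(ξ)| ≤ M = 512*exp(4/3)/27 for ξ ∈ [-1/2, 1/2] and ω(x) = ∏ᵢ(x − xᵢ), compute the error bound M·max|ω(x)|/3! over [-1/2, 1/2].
64*sqrt(3)*exp(4/3)/729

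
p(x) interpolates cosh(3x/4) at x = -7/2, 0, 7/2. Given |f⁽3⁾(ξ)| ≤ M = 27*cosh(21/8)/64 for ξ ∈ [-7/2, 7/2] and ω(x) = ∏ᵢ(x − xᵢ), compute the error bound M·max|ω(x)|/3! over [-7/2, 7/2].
343*sqrt(3)*cosh(21/8)/512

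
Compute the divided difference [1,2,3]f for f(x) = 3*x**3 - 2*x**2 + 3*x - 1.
16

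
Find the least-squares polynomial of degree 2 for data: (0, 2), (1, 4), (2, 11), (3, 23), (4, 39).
67/35 + (-9/70)x + (33/14)x²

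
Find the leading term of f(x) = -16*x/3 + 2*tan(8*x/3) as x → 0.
1024*x**3/81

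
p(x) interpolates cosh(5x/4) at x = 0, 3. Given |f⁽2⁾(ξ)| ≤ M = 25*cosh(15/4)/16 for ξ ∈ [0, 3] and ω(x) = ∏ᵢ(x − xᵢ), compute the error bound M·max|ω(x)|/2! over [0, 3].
225*cosh(15/4)/128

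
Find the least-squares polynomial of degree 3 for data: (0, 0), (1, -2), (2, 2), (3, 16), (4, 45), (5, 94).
-5/126 + (-2311/756)x + (55/126)x² + (85/108)x³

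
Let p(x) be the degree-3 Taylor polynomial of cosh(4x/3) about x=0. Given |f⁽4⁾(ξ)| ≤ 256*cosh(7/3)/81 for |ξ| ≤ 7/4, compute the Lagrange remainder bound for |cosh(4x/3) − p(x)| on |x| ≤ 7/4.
2401*cosh(7/3)/1944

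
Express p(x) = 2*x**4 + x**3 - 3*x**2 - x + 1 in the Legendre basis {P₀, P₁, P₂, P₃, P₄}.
(2/5)P₀ + (-2/5)P₁ + (-6/7)P₂ + (2/5)P₃ + (16/35)P₄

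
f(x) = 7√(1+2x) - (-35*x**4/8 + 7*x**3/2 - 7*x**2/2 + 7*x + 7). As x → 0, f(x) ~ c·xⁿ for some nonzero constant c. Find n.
5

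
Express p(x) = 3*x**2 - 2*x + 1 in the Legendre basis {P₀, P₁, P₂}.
(2)P₀ + (-2)P₁ + (2)P₂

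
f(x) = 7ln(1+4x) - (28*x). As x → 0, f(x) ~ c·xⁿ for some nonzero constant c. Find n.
2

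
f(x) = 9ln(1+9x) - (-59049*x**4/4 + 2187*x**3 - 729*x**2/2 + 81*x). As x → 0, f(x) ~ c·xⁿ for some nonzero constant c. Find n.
5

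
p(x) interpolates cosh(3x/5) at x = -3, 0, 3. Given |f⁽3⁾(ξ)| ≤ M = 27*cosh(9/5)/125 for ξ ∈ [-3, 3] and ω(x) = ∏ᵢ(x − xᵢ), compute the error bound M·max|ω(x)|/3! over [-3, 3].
27*sqrt(3)*cosh(9/5)/125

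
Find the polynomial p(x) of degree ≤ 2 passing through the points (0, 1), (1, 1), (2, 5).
2*x**2 - 2*x + 1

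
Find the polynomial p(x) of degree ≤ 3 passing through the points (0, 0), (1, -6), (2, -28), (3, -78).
-2*x**3 - 2*x**2 - 2*x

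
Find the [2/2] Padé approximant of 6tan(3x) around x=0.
18*x/(1 - 3*x**2)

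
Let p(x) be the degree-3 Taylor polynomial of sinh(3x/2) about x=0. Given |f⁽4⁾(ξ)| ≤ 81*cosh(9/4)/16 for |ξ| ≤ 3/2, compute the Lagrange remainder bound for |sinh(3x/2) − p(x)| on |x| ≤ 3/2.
2187*cosh(9/4)/2048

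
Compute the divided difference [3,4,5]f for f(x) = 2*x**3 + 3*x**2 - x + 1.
27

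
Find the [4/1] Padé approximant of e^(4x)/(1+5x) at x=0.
(52128*x**4/4235 + 130528*x**3/12705 + 34008*x**2/4235 + 16812*x/4235 + 1)/(21047*x/4235 + 1)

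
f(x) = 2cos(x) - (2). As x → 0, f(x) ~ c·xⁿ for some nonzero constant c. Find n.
2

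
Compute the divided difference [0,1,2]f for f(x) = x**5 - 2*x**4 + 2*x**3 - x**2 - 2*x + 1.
6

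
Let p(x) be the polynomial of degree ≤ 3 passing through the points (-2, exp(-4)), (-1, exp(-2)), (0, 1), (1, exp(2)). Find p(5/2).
(-189*exp(4) - 35 + 135*exp(2) + 105*exp(6))*exp(-4)/16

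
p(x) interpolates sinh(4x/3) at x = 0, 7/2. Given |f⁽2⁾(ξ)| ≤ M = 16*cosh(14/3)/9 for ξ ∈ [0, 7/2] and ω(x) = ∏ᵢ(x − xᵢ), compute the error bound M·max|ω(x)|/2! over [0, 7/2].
49*cosh(14/3)/18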